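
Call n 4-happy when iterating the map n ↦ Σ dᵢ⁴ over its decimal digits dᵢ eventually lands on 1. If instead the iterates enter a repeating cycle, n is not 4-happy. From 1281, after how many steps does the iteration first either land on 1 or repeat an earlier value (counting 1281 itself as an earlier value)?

5

1281 → 1⁴ + 2⁴ + 8⁴ + 1⁴ = 4114
4114 → 4⁴ + 1⁴ + 1⁴ + 4⁴ = 514
514 → 5⁴ + 1⁴ + 4⁴ = 882
882 → 8⁴ + 8⁴ + 2⁴ = 8208
8208 → 8⁴ + 2⁴ + 0⁴ + 8⁴ = 8208  — 8208 repeats.
That took 5 steps.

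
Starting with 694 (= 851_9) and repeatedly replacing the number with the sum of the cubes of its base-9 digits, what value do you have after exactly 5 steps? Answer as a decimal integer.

980

694 = (8,5,1)_9 → 8³ + 5³ + 1³ = 512 + 125 + 1 = 638
638 = (7,7,8)_9 → 7³ + 7³ + 8³ = 343 + 343 + 512 = 1198
1198 = (1,5,7,1)_9 → 1³ + 5³ + 7³ + 1³ = 1 + 125 + 343 + 1 = 470
470 = (5,7,2)_9 → 5³ + 7³ + 2³ = 125 + 343 + 8 = 476
476 = (5,7,8)_9 → 5³ + 7³ + 8³ = 125 + 343 + 512 = 980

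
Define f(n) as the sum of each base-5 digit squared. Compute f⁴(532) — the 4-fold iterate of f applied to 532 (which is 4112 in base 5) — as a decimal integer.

10

532 = (4,1,1,2)_5 → 4² + 1² + 1² + 2² = 22
22 = (4,2)_5 → 4² + 2² = 20
20 = (4,0)_5 → 4² + 0² = 16
16 = (3,1)_5 → 3² + 1² = 10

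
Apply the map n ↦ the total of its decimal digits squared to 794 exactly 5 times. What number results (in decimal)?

29

794 → 7² + 9² + 4² = 146
146 → 1² + 4² + 6² = 53
53 → 5² + 3² = 34
34 → 3² + 4² = 25
25 → 2² + 5² = 29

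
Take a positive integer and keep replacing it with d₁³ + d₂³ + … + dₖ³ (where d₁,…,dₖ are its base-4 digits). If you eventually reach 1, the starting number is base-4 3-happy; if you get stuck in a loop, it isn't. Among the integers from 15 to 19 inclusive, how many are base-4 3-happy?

15: 15 → 54 → 36 → 9 → 9  (repeats 9)
16: 16 → 1  (reaches 1)
17: 17 → 2 → 8 → 8  (repeats 8)
18: 18 → 9 → 9  (repeats 9)
19: 19 → 28 → 28  (repeats 28)
base-4 3-happy: 16

1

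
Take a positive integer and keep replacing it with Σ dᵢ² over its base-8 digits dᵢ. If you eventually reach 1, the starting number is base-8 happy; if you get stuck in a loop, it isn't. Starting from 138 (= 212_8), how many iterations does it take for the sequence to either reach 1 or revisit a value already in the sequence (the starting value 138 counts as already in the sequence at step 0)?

5

138 = (2,1,2)_8 → 2² + 1² + 2² = 4 + 1 + 4 = 9
9 = (1,1)_8 → 1² + 1² = 1 + 1 = 2
2 = (2)_8 → 2² = 4
4 = (4)_8 → 4² = 16
16 = (2,0)_8 → 2² + 0² = 4 + 0 = 4  — 4 repeats.
That took 5 steps.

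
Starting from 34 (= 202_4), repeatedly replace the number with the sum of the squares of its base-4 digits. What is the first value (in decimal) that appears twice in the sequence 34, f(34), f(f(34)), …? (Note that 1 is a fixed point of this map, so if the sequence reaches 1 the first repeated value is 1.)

1

34 = (2,0,2)_4 → 8
8 = (2,0)_4 → 4
4 = (1,0)_4 → 1  — reached the fixed point 1.
1 → 1, so 1 is the first repeated value.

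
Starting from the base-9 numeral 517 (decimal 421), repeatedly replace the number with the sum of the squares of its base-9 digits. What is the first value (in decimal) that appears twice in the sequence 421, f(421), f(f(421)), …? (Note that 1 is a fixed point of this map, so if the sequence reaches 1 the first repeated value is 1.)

421 = (5,1,7)_9 → 5² + 1² + 7² = 75
75 = (8,3)_9 → 8² + 3² = 73
73 = (8,1)_9 → 8² + 1² = 65
65 = (7,2)_9 → 7² + 2² = 53
53 = (5,8)_9 → 5² + 8² = 89
89 = (1,0,8)_9 → 1² + 0² + 8² = 65  — 65 already appeared earlier.

65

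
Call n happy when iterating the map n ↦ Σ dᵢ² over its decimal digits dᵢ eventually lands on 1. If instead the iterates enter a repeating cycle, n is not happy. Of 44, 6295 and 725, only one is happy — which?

44

44: 44 → 32 → 13 → 10 → 1  — reaches 1 (happy)
6295: 6295 → 146 → 53 → 34 → 25 → 29 → 85 → 89 → 145 → 42 → 20 → 4 → 16 → 37 → 58 → 89  — repeats 89 (not happy)
725: 725 → 78 → 113 → 11 → 2 → 4 → 16 → 37 → 58 → 89 → 145 → 42 → 20 → 4  — repeats 4 (not happy)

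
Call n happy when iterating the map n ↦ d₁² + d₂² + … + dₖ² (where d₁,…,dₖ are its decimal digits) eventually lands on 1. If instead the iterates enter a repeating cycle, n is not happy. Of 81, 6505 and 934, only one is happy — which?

81: 81 → 65 → 61 → 37 → 58 → 89 → 145 → 42 → 20 → 4 → 16 → 37  — repeats 37 (not happy)
6505: 6505 → 86 → 100 → 1  — reaches 1 (happy)
934: 934 → 106 → 37 → 58 → 89 → 145 → 42 → 20 → 4 → 16 → 37  — repeats 37 (not happy)

6505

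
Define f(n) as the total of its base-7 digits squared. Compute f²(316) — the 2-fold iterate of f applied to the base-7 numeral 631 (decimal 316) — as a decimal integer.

52

316 = (6,3,1)_7 → 6² + 3² + 1² = 36 + 9 + 1 = 46
46 = (6,4)_7 → 6² + 4² = 36 + 16 = 52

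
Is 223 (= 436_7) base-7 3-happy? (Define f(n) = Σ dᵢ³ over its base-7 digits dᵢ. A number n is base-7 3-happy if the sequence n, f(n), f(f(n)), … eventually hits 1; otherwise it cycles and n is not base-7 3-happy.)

base-7 3-happy

223 = (4,3,6)_7 → 307
307 = (6,1,6)_7 → 433
433 = (1,1,5,6)_7 → 343
343 = (1,0,0,0)_7 → 1  — reached 1.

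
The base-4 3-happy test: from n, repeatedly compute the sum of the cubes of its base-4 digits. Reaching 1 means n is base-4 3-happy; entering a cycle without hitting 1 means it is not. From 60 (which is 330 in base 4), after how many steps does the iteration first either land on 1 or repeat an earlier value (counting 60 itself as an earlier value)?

60 = (3,3,0)_4 → 3³ + 3³ + 0³ = 27 + 27 + 0 = 54
54 = (3,1,2)_4 → 3³ + 1³ + 2³ = 27 + 1 + 8 = 36
36 = (2,1,0)_4 → 2³ + 1³ + 0³ = 8 + 1 + 0 = 9
9 = (2,1)_4 → 2³ + 1³ = 8 + 1 = 9  — 9 repeats.
That took 4 steps.

4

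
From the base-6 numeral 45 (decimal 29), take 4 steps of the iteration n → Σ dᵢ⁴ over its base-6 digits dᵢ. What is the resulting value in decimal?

29 = (4,5)_6 → 4⁴ + 5⁴ = 256 + 625 = 881
881 = (4,0,2,5)_6 → 4⁴ + 0⁴ + 2⁴ + 5⁴ = 256 + 0 + 16 + 625 = 897
897 = (4,0,5,3)_6 → 4⁴ + 0⁴ + 5⁴ + 3⁴ = 256 + 0 + 625 + 81 = 962
962 = (4,2,4,2)_6 → 4⁴ + 2⁴ + 4⁴ + 2⁴ = 256 + 16 + 256 + 16 = 544

544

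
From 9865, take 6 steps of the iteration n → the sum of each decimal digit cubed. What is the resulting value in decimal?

9865 → 9³ + 8³ + 6³ + 5³ = 1582
1582 → 1³ + 5³ + 8³ + 2³ = 646
646 → 6³ + 4³ + 6³ = 496
496 → 4³ + 9³ + 6³ = 1009
1009 → 1³ + 0³ + 0³ + 9³ = 730
730 → 7³ + 3³ + 0³ = 370

370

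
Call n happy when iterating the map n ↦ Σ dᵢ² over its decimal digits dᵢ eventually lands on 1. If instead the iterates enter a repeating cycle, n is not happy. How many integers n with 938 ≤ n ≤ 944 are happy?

1

938: 938 → 154 → 42 → 20 → 4 → 16 → 37 → 58 → 89 → 145 → 42  (repeats 42)
939: 939 → 171 → 51 → 26 → 40 → 16 → 37 → 58 → 89 → 145 → 42 → 20 → 4 → 16  (repeats 16)
940: 940 → 97 → 130 → 10 → 1  (reaches 1)
941: 941 → 98 → 145 → 42 → 20 → 4 → 16 → 37 → 58 → 89 → 145  (repeats 145)
942: 942 → 101 → 2 → 4 → 16 → 37 → 58 → 89 → 145 → 42 → 20 → 4  (repeats 4)
943: 943 → 106 → 37 → 58 → 89 → 145 → 42 → 20 → 4 → 16 → 37  (repeats 37)
944: 944 → 113 → 11 → 2 → 4 → 16 → 37 → 58 → 89 → 145 → 42 → 20 → 4  (repeats 4)
happy: 940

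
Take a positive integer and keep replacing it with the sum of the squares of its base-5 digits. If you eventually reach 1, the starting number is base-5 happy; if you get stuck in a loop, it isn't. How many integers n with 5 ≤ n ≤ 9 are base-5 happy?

5: 5 → 1  (reaches 1)
6: 6 → 2 → 4 → 16 → 10 → 4  (repeats 4)
7: 7 → 5 → 1  (reaches 1)
8: 8 → 10 → 4 → 16 → 10  (repeats 10)
9: 9 → 17 → 13 → 13  (repeats 13)
base-5 happy: 5, 7

2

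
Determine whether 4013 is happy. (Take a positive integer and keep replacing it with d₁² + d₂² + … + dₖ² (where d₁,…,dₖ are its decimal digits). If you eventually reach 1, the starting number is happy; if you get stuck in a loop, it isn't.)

4013 → 4² + 0² + 1² + 3² = 16 + 0 + 1 + 9 = 26
26 → 2² + 6² = 4 + 36 = 40
40 → 4² + 0² = 16 + 0 = 16
16 → 1² + 6² = 1 + 36 = 37
37 → 3² + 7² = 9 + 49 = 58
58 → 5² + 8² = 25 + 64 = 89
89 → 8² + 9² = 64 + 81 = 145
145 → 1² + 4² + 5² = 1 + 16 + 25 = 42
42 → 4² + 2² = 16 + 4 = 20
20 → 2² + 0² = 4 + 0 = 4
4 → 4² = 16  — 16 already seen; the sequence cycles without reaching 1.

not happy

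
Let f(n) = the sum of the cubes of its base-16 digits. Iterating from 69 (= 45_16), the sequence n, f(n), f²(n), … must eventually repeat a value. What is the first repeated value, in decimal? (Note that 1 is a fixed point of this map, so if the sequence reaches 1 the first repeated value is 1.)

69 = (4,5)_16 → 4³ + 5³ = 64 + 125 = 189
189 = (11,13)_16 → 11³ + 13³ = 1331 + 2197 = 3528
3528 = (13,12,8)_16 → 13³ + 12³ + 8³ = 2197 + 1728 + 512 = 4437
4437 = (1,1,5,5)_16 → 1³ + 1³ + 5³ + 5³ = 1 + 1 + 125 + 125 = 252
252 = (15,12)_16 → 15³ + 12³ = 3375 + 1728 = 5103
5103 = (1,3,14,15)_16 → 1³ + 3³ + 14³ + 15³ = 1 + 27 + 2744 + 3375 = 6147
6147 = (1,8,0,3)_16 → 1³ + 8³ + 0³ + 3³ = 1 + 512 + 0 + 27 = 540
540 = (2,1,12)_16 → 2³ + 1³ + 12³ = 8 + 1 + 1728 = 1737
1737 = (6,12,9)_16 → 6³ + 12³ + 9³ = 216 + 1728 + 729 = 2673
2673 = (10,7,1)_16 → 10³ + 7³ + 1³ = 1000 + 343 + 1 = 1344
1344 = (5,4,0)_16 → 5³ + 4³ + 0³ = 125 + 64 + 0 = 189  — 189 already appeared earlier.

189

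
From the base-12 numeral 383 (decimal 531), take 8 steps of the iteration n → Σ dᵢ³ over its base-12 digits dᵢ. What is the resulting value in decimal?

531 = (3,8,3)_12 → 3³ + 8³ + 3³ = 27 + 512 + 27 = 566
566 = (3,11,2)_12 → 3³ + 11³ + 2³ = 27 + 1331 + 8 = 1366
1366 = (9,5,10)_12 → 9³ + 5³ + 10³ = 729 + 125 + 1000 = 1854
1854 = (1,0,10,6)_12 → 1³ + 0³ + 10³ + 6³ = 1 + 0 + 1000 + 216 = 1217
1217 = (8,5,5)_12 → 8³ + 5³ + 5³ = 512 + 125 + 125 = 762
762 = (5,3,6)_12 → 5³ + 3³ + 6³ = 125 + 27 + 216 = 368
368 = (2,6,8)_12 → 2³ + 6³ + 8³ = 8 + 216 + 512 = 736
736 = (5,1,4)_12 → 5³ + 1³ + 4³ = 125 + 1 + 64 = 190

190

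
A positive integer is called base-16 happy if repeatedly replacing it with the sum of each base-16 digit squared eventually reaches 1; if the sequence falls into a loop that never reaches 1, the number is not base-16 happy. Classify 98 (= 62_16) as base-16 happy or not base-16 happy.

98 = (6,2)_16 → 40
40 = (2,8)_16 → 68
68 = (4,4)_16 → 32
32 = (2,0)_16 → 4
4 = (4)_16 → 16
16 = (1,0)_16 → 1  — reached 1.

base-16 happy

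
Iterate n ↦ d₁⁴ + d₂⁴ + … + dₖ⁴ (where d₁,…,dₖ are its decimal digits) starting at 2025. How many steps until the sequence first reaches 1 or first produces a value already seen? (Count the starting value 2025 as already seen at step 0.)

2025 → 2⁴ + 0⁴ + 2⁴ + 5⁴ = 657
657 → 6⁴ + 5⁴ + 7⁴ = 4322
4322 → 4⁴ + 3⁴ + 2⁴ + 2⁴ = 369
369 → 3⁴ + 6⁴ + 9⁴ = 7938
7938 → 7⁴ + 9⁴ + 3⁴ + 8⁴ = 13139
13139 → 1⁴ + 3⁴ + 1⁴ + 3⁴ + 9⁴ = 6725
6725 → 6⁴ + 7⁴ + 2⁴ + 5⁴ = 4338
4338 → 4⁴ + 3⁴ + 3⁴ + 8⁴ = 4514
4514 → 4⁴ + 5⁴ + 1⁴ + 4⁴ = 1138
1138 → 1⁴ + 1⁴ + 3⁴ + 8⁴ = 4179
4179 → 4⁴ + 1⁴ + 7⁴ + 9⁴ = 9219
9219 → 9⁴ + 2⁴ + 1⁴ + 9⁴ = 13139  — 13139 repeats.
That took 12 steps.

12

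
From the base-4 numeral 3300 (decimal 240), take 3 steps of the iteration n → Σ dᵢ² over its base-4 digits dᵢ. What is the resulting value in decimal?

2

240 = (3,3,0,0)_4 → 3² + 3² + 0² + 0² = 9 + 9 + 0 + 0 = 18
18 = (1,0,2)_4 → 1² + 0² + 2² = 1 + 0 + 4 = 5
5 = (1,1)_4 → 1² + 1² = 1 + 1 = 2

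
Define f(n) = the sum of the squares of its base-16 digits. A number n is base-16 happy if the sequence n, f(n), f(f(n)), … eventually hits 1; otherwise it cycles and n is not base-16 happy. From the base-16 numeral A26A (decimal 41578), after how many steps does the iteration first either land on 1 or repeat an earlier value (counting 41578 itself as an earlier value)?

41578 = (10,2,6,10)_16 → 10² + 2² + 6² + 10² = 240
240 = (15,0)_16 → 15² + 0² = 225
225 = (14,1)_16 → 14² + 1² = 197
197 = (12,5)_16 → 12² + 5² = 169
169 = (10,9)_16 → 10² + 9² = 181
181 = (11,5)_16 → 11² + 5² = 146
146 = (9,2)_16 → 9² + 2² = 85
85 = (5,5)_16 → 5² + 5² = 50
50 = (3,2)_16 → 3² + 2² = 13
13 = (13)_16 → 13² = 169  — 169 repeats.
That took 10 steps.

10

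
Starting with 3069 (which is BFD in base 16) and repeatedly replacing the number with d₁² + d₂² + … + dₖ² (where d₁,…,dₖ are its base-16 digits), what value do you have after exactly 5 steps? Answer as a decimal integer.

3069 = (11,15,13)_16 → 11² + 15² + 13² = 121 + 225 + 169 = 515
515 = (2,0,3)_16 → 2² + 0² + 3² = 4 + 0 + 9 = 13
13 = (13)_16 → 13² = 169
169 = (10,9)_16 → 10² + 9² = 100 + 81 = 181
181 = (11,5)_16 → 11² + 5² = 121 + 25 = 146

146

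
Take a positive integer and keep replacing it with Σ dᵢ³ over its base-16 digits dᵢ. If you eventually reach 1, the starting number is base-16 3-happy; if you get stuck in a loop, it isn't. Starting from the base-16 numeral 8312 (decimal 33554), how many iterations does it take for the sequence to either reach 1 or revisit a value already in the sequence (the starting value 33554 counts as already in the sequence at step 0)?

33554 = (8,3,1,2)_16 → 548
548 = (2,2,4)_16 → 80
80 = (5,0)_16 → 125
125 = (7,13)_16 → 2540
2540 = (9,14,12)_16 → 5201
5201 = (1,4,5,1)_16 → 191
191 = (11,15)_16 → 4706
4706 = (1,2,6,2)_16 → 233
233 = (14,9)_16 → 3473
3473 = (13,9,1)_16 → 2927
2927 = (11,6,15)_16 → 4922
4922 = (1,3,3,10)_16 → 1055
1055 = (4,1,15)_16 → 3440
3440 = (13,7,0)_16 → 2540  — 2540 repeats.
That took 14 steps.

14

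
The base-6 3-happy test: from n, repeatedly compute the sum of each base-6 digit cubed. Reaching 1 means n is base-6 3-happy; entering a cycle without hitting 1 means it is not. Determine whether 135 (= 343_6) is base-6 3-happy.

base-6 3-happy

135 = (3,4,3)_6 → 118
118 = (3,1,4)_6 → 92
92 = (2,3,2)_6 → 43
43 = (1,1,1)_6 → 3
3 = (3)_6 → 27
27 = (4,3)_6 → 91
91 = (2,3,1)_6 → 36
36 = (1,0,0)_6 → 1  — reached 1.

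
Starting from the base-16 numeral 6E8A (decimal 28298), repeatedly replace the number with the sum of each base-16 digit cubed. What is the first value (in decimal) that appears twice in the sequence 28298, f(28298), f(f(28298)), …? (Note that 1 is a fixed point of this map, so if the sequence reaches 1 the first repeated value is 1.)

371

28298 = (6,14,8,10)_16 → 6³ + 14³ + 8³ + 10³ = 4472
4472 = (1,1,7,8)_16 → 1³ + 1³ + 7³ + 8³ = 857
857 = (3,5,9)_16 → 3³ + 5³ + 9³ = 881
881 = (3,7,1)_16 → 3³ + 7³ + 1³ = 371
371 = (1,7,3)_16 → 1³ + 7³ + 3³ = 371  — 371 already appeared earlier.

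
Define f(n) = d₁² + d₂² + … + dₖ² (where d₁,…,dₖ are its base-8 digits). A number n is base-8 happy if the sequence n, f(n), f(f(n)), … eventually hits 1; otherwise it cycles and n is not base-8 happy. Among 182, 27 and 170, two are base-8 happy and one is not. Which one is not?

170

182: 182 → 76 → 18 → 8 → 1  — reaches 1 (base-8 happy)
27: 27 → 18 → 8 → 1  — reaches 1 (base-8 happy)
170: 170 → 33 → 17 → 5 → 25 → 10 → 5  — repeats 5 (not base-8 happy)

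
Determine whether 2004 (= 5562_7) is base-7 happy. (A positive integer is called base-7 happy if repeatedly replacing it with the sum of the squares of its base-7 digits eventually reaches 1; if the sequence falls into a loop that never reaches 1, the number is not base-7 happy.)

2004 = (5,5,6,2)_7 → 5² + 5² + 6² + 2² = 25 + 25 + 36 + 4 = 90
90 = (1,5,6)_7 → 1² + 5² + 6² = 1 + 25 + 36 = 62
62 = (1,1,6)_7 → 1² + 1² + 6² = 1 + 1 + 36 = 38
38 = (5,3)_7 → 5² + 3² = 25 + 9 = 34
34 = (4,6)_7 → 4² + 6² = 16 + 36 = 52
52 = (1,0,3)_7 → 1² + 0² + 3² = 1 + 0 + 9 = 10
10 = (1,3)_7 → 1² + 3² = 1 + 9 = 10  — 10 already seen; the sequence cycles without reaching 1.

not base-7 happy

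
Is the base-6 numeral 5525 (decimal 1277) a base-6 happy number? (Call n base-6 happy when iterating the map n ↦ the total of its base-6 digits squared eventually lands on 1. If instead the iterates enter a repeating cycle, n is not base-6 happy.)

base-6 happy

1277 = (5,5,2,5)_6 → 5² + 5² + 2² + 5² = 79
79 = (2,1,1)_6 → 2² + 1² + 1² = 6
6 = (1,0)_6 → 1² + 0² = 1  — reached 1.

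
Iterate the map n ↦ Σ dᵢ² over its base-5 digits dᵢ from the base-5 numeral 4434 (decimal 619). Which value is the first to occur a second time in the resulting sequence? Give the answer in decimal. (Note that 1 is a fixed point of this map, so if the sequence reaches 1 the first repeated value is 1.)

619 = (4,4,3,4)_5 → 4² + 4² + 3² + 4² = 57
57 = (2,1,2)_5 → 2² + 1² + 2² = 9
9 = (1,4)_5 → 1² + 4² = 17
17 = (3,2)_5 → 3² + 2² = 13
13 = (2,3)_5 → 2² + 3² = 13  — 13 already appeared earlier.

13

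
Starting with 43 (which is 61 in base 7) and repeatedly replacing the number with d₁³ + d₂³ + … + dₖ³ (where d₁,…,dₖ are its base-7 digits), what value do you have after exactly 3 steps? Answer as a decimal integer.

217

43 = (6,1)_7 → 6³ + 1³ = 216 + 1 = 217
217 = (4,3,0)_7 → 4³ + 3³ + 0³ = 64 + 27 + 0 = 91
91 = (1,6,0)_7 → 1³ + 6³ + 0³ = 1 + 216 + 0 = 217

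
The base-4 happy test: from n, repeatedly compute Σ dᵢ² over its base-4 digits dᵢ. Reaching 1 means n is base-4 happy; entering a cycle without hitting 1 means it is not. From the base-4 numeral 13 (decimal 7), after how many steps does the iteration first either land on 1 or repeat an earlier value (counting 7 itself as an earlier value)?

7 = (1,3)_4 → 1² + 3² = 10
10 = (2,2)_4 → 2² + 2² = 8
8 = (2,0)_4 → 2² + 0² = 4
4 = (1,0)_4 → 1² + 0² = 1  — reached 1.
That took 4 steps.

4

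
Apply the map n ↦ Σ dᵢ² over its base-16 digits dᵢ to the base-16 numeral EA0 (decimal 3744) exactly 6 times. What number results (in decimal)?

3744 = (14,10,0)_16 → 14² + 10² + 0² = 196 + 100 + 0 = 296
296 = (1,2,8)_16 → 1² + 2² + 8² = 1 + 4 + 64 = 69
69 = (4,5)_16 → 4² + 5² = 16 + 25 = 41
41 = (2,9)_16 → 2² + 9² = 4 + 81 = 85
85 = (5,5)_16 → 5² + 5² = 25 + 25 = 50
50 = (3,2)_16 → 3² + 2² = 9 + 4 = 13

13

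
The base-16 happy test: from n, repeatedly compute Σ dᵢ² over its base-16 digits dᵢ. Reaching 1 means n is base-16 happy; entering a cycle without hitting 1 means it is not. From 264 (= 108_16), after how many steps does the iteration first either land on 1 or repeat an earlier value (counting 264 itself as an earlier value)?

6

264 = (1,0,8)_16 → 1² + 0² + 8² = 1 + 0 + 64 = 65
65 = (4,1)_16 → 4² + 1² = 16 + 1 = 17
17 = (1,1)_16 → 1² + 1² = 1 + 1 = 2
2 = (2)_16 → 2² = 4
4 = (4)_16 → 4² = 16
16 = (1,0)_16 → 1² + 0² = 1 + 0 = 1  — reached 1.
That took 6 steps.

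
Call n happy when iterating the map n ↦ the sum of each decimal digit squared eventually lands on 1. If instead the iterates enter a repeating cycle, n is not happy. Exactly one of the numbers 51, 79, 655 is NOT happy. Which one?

51: 51 → 26 → 40 → 16 → 37 → 58 → 89 → 145 → 42 → 20 → 4 → 16  — repeats 16 (not happy)
79: 79 → 130 → 10 → 1  — reaches 1 (happy)
655: 655 → 86 → 100 → 1  — reaches 1 (happy)

51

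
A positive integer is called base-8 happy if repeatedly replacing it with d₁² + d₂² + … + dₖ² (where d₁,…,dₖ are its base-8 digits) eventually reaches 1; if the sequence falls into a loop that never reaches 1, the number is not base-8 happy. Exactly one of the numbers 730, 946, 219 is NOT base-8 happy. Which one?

730

730: 730 → 23 → 53 → 61 → 74 → 6 → 36 → 32 → 16 → 4 → 16  — repeats 16 (not base-8 happy)
946: 946 → 77 → 27 → 18 → 8 → 1  — reaches 1 (base-8 happy)
219: 219 → 27 → 18 → 8 → 1  — reaches 1 (base-8 happy)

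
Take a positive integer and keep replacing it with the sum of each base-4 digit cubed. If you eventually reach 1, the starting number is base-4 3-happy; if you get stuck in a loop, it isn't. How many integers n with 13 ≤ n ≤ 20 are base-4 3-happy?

1

13: 13 → 28 → 28  — not base-4 3-happy
14: 14 → 35 → 35  — not base-4 3-happy
15: 15 → 54 → 36 → 9 → 9  — not base-4 3-happy
16: 16 → 1  — base-4 3-happy
17: 17 → 2 → 8 → 8  — not base-4 3-happy
18: 18 → 9 → 9  — not base-4 3-happy
19: 19 → 28 → 28  — not base-4 3-happy
20: 20 → 2 → 8 → 8  — not base-4 3-happy
base-4 3-happy: 16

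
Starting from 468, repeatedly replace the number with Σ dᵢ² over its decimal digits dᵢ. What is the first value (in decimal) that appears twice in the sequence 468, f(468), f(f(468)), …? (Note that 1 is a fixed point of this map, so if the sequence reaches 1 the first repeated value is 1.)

58

468 → 116
116 → 38
38 → 73
73 → 58
58 → 89
89 → 145
145 → 42
42 → 20
20 → 4
4 → 16
16 → 37
37 → 58  — 58 already appeared earlier.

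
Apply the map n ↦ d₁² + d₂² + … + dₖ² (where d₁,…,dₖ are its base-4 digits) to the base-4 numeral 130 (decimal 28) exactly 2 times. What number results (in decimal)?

8

28 = (1,3,0)_4 → 10
10 = (2,2)_4 → 8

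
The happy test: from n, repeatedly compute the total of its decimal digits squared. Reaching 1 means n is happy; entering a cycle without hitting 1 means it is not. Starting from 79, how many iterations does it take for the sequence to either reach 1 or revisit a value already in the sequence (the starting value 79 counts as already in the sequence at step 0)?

3

79 → 7² + 9² = 49 + 81 = 130
130 → 1² + 3² + 0² = 1 + 9 + 0 = 10
10 → 1² + 0² = 1 + 0 = 1  — reached 1.
That took 3 steps.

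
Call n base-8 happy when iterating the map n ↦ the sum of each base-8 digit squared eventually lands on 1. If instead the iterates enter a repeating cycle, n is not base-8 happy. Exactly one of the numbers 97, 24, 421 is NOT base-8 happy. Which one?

97: 97 → 18 → 8 → 1  — reaches 1 (base-8 happy)
24: 24 → 9 → 2 → 4 → 16 → 4  — repeats 4 (not base-8 happy)
421: 421 → 77 → 27 → 18 → 8 → 1  — reaches 1 (base-8 happy)

24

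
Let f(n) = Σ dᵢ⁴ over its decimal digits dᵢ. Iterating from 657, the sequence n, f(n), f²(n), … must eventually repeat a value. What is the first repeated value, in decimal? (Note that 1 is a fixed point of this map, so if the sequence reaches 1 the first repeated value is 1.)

657 → 6⁴ + 5⁴ + 7⁴ = 4322
4322 → 4⁴ + 3⁴ + 2⁴ + 2⁴ = 369
369 → 3⁴ + 6⁴ + 9⁴ = 7938
7938 → 7⁴ + 9⁴ + 3⁴ + 8⁴ = 13139
13139 → 1⁴ + 3⁴ + 1⁴ + 3⁴ + 9⁴ = 6725
6725 → 6⁴ + 7⁴ + 2⁴ + 5⁴ = 4338
4338 → 4⁴ + 3⁴ + 3⁴ + 8⁴ = 4514
4514 → 4⁴ + 5⁴ + 1⁴ + 4⁴ = 1138
1138 → 1⁴ + 1⁴ + 3⁴ + 8⁴ = 4179
4179 → 4⁴ + 1⁴ + 7⁴ + 9⁴ = 9219
9219 → 9⁴ + 2⁴ + 1⁴ + 9⁴ = 13139  — 13139 already appeared earlier.

13139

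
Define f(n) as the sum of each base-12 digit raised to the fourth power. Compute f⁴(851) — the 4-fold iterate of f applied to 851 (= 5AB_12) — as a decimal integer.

851 = (5,10,11)_12 → 5⁴ + 10⁴ + 11⁴ = 25266
25266 = (1,2,7,5,6)_12 → 1⁴ + 2⁴ + 7⁴ + 5⁴ + 6⁴ = 4339
4339 = (2,6,1,7)_12 → 2⁴ + 6⁴ + 1⁴ + 7⁴ = 3714
3714 = (2,1,9,6)_12 → 2⁴ + 1⁴ + 9⁴ + 6⁴ = 7874

7874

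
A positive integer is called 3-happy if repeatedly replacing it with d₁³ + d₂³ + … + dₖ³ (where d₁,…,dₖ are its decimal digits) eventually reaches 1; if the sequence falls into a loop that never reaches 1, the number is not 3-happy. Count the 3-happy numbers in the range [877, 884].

877: 877 → 1198 → 1243 → 100 → 1  (reaches 1)
878: 878 → 1367 → 587 → 980 → 1241 → 74 → 407 → 407  (repeats 407)
879: 879 → 1584 → 702 → 351 → 153 → 153  (repeats 153)
880: 880 → 1024 → 73 → 370 → 370  (repeats 370)
881: 881 → 1025 → 134 → 92 → 737 → 713 → 371 → 371  (repeats 371)
882: 882 → 1032 → 36 → 243 → 99 → 1458 → 702 → 351 → 153 → 153  (repeats 153)
883: 883 → 1051 → 127 → 352 → 160 → 217 → 352  (repeats 352)
884: 884 → 1088 → 1025 → 134 → 92 → 737 → 713 → 371 → 371  (repeats 371)
3-happy: 877

1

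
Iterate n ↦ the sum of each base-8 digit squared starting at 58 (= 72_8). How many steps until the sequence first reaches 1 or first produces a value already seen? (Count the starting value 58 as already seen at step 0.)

9

58 = (7,2)_8 → 7² + 2² = 53
53 = (6,5)_8 → 6² + 5² = 61
61 = (7,5)_8 → 7² + 5² = 74
74 = (1,1,2)_8 → 1² + 1² + 2² = 6
6 = (6)_8 → 6² = 36
36 = (4,4)_8 → 4² + 4² = 32
32 = (4,0)_8 → 4² + 0² = 16
16 = (2,0)_8 → 2² + 0² = 4
4 = (4)_8 → 4² = 16  — 16 repeats.
That took 9 steps.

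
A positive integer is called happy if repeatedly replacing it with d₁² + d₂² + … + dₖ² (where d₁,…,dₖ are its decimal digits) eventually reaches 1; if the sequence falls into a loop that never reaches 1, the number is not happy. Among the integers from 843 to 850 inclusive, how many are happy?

843: 843 → 89 → 145 → 42 → 20 → 4 → 16 → 37 → 58 → 89  (repeats 89)
844: 844 → 96 → 117 → 51 → 26 → 40 → 16 → 37 → 58 → 89 → 145 → 42 → 20 → 4 → 16  (repeats 16)
845: 845 → 105 → 26 → 40 → 16 → 37 → 58 → 89 → 145 → 42 → 20 → 4 → 16  (repeats 16)
846: 846 → 116 → 38 → 73 → 58 → 89 → 145 → 42 → 20 → 4 → 16 → 37 → 58  (repeats 58)
847: 847 → 129 → 86 → 100 → 1  (reaches 1)
848: 848 → 144 → 33 → 18 → 65 → 61 → 37 → 58 → 89 → 145 → 42 → 20 → 4 → 16 → 37  (repeats 37)
849: 849 → 161 → 38 → 73 → 58 → 89 → 145 → 42 → 20 → 4 → 16 → 37 → 58  (repeats 58)
850: 850 → 89 → 145 → 42 → 20 → 4 → 16 → 37 → 58 → 89  (repeats 89)
happy: 847

1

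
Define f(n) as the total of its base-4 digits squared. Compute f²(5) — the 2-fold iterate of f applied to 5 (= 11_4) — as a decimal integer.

5 = (1,1)_4 → 2
2 = (2)_4 → 4

4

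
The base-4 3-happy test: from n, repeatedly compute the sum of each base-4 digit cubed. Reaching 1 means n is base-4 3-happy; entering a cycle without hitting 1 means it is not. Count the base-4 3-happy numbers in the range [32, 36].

1

32: 32 → 8 → 8  — not base-4 3-happy
33: 33 → 9 → 9  — not base-4 3-happy
34: 34 → 16 → 1  — base-4 3-happy
35: 35 → 35  — not base-4 3-happy
36: 36 → 9 → 9  — not base-4 3-happy
base-4 3-happy: 34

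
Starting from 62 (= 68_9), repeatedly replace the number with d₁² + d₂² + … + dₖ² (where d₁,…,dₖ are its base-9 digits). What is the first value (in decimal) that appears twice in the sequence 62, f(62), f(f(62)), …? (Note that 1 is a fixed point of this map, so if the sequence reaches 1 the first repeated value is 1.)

50

62 = (6,8)_9 → 6² + 8² = 36 + 64 = 100
100 = (1,2,1)_9 → 1² + 2² + 1² = 1 + 4 + 1 = 6
6 = (6)_9 → 6² = 36
36 = (4,0)_9 → 4² + 0² = 16 + 0 = 16
16 = (1,7)_9 → 1² + 7² = 1 + 49 = 50
50 = (5,5)_9 → 5² + 5² = 25 + 25 = 50  — 50 already appeared earlier.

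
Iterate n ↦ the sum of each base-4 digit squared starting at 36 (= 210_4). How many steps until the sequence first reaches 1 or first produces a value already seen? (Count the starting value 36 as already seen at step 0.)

36 = (2,1,0)_4 → 2² + 1² + 0² = 4 + 1 + 0 = 5
5 = (1,1)_4 → 1² + 1² = 1 + 1 = 2
2 = (2)_4 → 2² = 4
4 = (1,0)_4 → 1² + 0² = 1 + 0 = 1  — reached 1.
That took 4 steps.

4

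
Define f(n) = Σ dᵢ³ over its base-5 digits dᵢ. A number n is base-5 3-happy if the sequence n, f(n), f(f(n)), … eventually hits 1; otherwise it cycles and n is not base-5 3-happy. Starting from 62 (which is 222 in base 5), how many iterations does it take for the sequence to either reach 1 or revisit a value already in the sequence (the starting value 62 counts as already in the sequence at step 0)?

62 = (2,2,2)_5 → 24
24 = (4,4)_5 → 128
128 = (1,0,0,3)_5 → 28
28 = (1,0,3)_5 → 28  — 28 repeats.
That took 4 steps.

4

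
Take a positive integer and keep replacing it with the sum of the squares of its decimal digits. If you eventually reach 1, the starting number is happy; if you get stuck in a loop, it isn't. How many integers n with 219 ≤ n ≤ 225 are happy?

219: 219 → 86 → 100 → 1  — happy
220: 220 → 8 → 64 → 52 → 29 → 85 → 89 → 145 → 42 → 20 → 4 → 16 → 37 → 58 → 89  — not happy
221: 221 → 9 → 81 → 65 → 61 → 37 → 58 → 89 → 145 → 42 → 20 → 4 → 16 → 37  — not happy
222: 222 → 12 → 5 → 25 → 29 → 85 → 89 → 145 → 42 → 20 → 4 → 16 → 37 → 58 → 89  — not happy
223: 223 → 17 → 50 → 25 → 29 → 85 → 89 → 145 → 42 → 20 → 4 → 16 → 37 → 58 → 89  — not happy
224: 224 → 24 → 20 → 4 → 16 → 37 → 58 → 89 → 145 → 42 → 20  — not happy
225: 225 → 33 → 18 → 65 → 61 → 37 → 58 → 89 → 145 → 42 → 20 → 4 → 16 → 37  — not happy
happy: 219

1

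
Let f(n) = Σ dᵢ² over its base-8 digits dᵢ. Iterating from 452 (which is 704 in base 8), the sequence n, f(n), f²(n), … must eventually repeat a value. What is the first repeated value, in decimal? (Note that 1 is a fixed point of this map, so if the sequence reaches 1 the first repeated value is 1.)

452 = (7,0,4)_8 → 7² + 0² + 4² = 65
65 = (1,0,1)_8 → 1² + 0² + 1² = 2
2 = (2)_8 → 2² = 4
4 = (4)_8 → 4² = 16
16 = (2,0)_8 → 2² + 0² = 4  — 4 already appeared earlier.

4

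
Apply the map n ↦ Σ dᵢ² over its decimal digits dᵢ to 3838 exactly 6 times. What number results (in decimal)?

3838 → 3² + 8² + 3² + 8² = 146
146 → 1² + 4² + 6² = 53
53 → 5² + 3² = 34
34 → 3² + 4² = 25
25 → 2² + 5² = 29
29 → 2² + 9² = 85

85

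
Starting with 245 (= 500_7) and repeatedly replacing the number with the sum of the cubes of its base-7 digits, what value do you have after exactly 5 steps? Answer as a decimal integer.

137

245 = (5,0,0)_7 → 5³ + 0³ + 0³ = 125
125 = (2,3,6)_7 → 2³ + 3³ + 6³ = 251
251 = (5,0,6)_7 → 5³ + 0³ + 6³ = 341
341 = (6,6,5)_7 → 6³ + 6³ + 5³ = 557
557 = (1,4,2,4)_7 → 1³ + 4³ + 2³ + 4³ = 137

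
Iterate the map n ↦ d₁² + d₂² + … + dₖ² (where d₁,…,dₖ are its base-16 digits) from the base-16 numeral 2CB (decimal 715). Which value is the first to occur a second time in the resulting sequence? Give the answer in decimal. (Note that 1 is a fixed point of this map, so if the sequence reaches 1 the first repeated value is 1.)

715 = (2,12,11)_16 → 2² + 12² + 11² = 269
269 = (1,0,13)_16 → 1² + 0² + 13² = 170
170 = (10,10)_16 → 10² + 10² = 200
200 = (12,8)_16 → 12² + 8² = 208
208 = (13,0)_16 → 13² + 0² = 169
169 = (10,9)_16 → 10² + 9² = 181
181 = (11,5)_16 → 11² + 5² = 146
146 = (9,2)_16 → 9² + 2² = 85
85 = (5,5)_16 → 5² + 5² = 50
50 = (3,2)_16 → 3² + 2² = 13
13 = (13)_16 → 13² = 169  — 169 already appeared earlier.

169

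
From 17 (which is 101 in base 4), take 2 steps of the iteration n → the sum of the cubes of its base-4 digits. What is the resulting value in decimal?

17 = (1,0,1)_4 → 1³ + 0³ + 1³ = 2
2 = (2)_4 → 2³ = 8

8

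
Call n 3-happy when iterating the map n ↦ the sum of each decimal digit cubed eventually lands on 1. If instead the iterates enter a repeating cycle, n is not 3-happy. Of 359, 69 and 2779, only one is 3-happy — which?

359: 359 → 881 → 1025 → 134 → 92 → 737 → 713 → 371 → 371  — repeats 371 (not 3-happy)
69: 69 → 945 → 918 → 1242 → 81 → 513 → 153 → 153  — repeats 153 (not 3-happy)
2779: 2779 → 1423 → 100 → 1  — reaches 1 (3-happy)

2779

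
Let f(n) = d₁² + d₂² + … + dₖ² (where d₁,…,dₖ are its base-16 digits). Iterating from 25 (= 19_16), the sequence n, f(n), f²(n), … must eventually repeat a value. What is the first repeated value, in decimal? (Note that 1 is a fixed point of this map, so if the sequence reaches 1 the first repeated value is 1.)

25 = (1,9)_16 → 82
82 = (5,2)_16 → 29
29 = (1,13)_16 → 170
170 = (10,10)_16 → 200
200 = (12,8)_16 → 208
208 = (13,0)_16 → 169
169 = (10,9)_16 → 181
181 = (11,5)_16 → 146
146 = (9,2)_16 → 85
85 = (5,5)_16 → 50
50 = (3,2)_16 → 13
13 = (13)_16 → 169  — 169 already appeared earlier.

169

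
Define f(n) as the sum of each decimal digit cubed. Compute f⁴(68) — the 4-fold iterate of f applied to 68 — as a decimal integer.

593

68 → 6³ + 8³ = 728
728 → 7³ + 2³ + 8³ = 863
863 → 8³ + 6³ + 3³ = 755
755 → 7³ + 5³ + 5³ = 593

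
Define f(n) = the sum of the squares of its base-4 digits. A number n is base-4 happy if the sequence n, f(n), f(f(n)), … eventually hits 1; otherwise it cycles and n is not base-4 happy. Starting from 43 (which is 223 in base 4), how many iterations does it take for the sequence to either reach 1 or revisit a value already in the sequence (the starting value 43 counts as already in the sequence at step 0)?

43 = (2,2,3)_4 → 17
17 = (1,0,1)_4 → 2
2 = (2)_4 → 4
4 = (1,0)_4 → 1  — reached 1.
That took 4 steps.

4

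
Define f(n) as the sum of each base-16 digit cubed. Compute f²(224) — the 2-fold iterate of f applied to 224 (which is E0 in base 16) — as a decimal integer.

224 = (14,0)_16 → 14³ + 0³ = 2744 + 0 = 2744
2744 = (10,11,8)_16 → 10³ + 11³ + 8³ = 1000 + 1331 + 512 = 2843

2843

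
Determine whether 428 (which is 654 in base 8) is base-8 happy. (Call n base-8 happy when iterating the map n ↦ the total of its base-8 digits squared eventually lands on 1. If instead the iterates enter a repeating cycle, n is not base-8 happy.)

base-8 happy

428 = (6,5,4)_8 → 6² + 5² + 4² = 77
77 = (1,1,5)_8 → 1² + 1² + 5² = 27
27 = (3,3)_8 → 3² + 3² = 18
18 = (2,2)_8 → 2² + 2² = 8
8 = (1,0)_8 → 1² + 0² = 1  — reached 1.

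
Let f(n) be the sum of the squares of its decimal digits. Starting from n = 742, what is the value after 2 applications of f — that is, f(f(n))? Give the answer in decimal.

742 → 7² + 4² + 2² = 49 + 16 + 4 = 69
69 → 6² + 9² = 36 + 81 = 117

117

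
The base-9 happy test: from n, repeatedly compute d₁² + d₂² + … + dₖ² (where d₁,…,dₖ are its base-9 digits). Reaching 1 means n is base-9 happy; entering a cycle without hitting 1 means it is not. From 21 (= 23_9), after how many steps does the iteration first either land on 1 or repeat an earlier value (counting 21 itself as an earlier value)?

21 = (2,3)_9 → 2² + 3² = 4 + 9 = 13
13 = (1,4)_9 → 1² + 4² = 1 + 16 = 17
17 = (1,8)_9 → 1² + 8² = 1 + 64 = 65
65 = (7,2)_9 → 7² + 2² = 49 + 4 = 53
53 = (5,8)_9 → 5² + 8² = 25 + 64 = 89
89 = (1,0,8)_9 → 1² + 0² + 8² = 1 + 0 + 64 = 65  — 65 repeats.
That took 6 steps.

6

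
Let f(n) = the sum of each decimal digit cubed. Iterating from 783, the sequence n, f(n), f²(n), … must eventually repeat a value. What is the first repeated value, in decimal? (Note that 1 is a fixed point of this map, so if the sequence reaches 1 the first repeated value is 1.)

783 → 7³ + 8³ + 3³ = 343 + 512 + 27 = 882
882 → 8³ + 8³ + 2³ = 512 + 512 + 8 = 1032
1032 → 1³ + 0³ + 3³ + 2³ = 1 + 0 + 27 + 8 = 36
36 → 3³ + 6³ = 27 + 216 = 243
243 → 2³ + 4³ + 3³ = 8 + 64 + 27 = 99
99 → 9³ + 9³ = 729 + 729 = 1458
1458 → 1³ + 4³ + 5³ + 8³ = 1 + 64 + 125 + 512 = 702
702 → 7³ + 0³ + 2³ = 343 + 0 + 8 = 351
351 → 3³ + 5³ + 1³ = 27 + 125 + 1 = 153
153 → 1³ + 5³ + 3³ = 1 + 125 + 27 = 153  — 153 already appeared earlier.

153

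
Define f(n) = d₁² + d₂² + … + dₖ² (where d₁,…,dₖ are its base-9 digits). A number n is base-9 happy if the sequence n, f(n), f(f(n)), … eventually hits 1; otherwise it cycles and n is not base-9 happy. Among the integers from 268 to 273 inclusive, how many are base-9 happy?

1

268: 268 → 62 → 100 → 6 → 36 → 16 → 50 → 50  — not base-9 happy
269: 269 → 77 → 89 → 65 → 53 → 89  — not base-9 happy
270: 270 → 18 → 4 → 16 → 50 → 50  — not base-9 happy
271: 271 → 19 → 5 → 25 → 53 → 89 → 65 → 53  — not base-9 happy
272: 272 → 22 → 20 → 8 → 64 → 50 → 50  — not base-9 happy
273: 273 → 27 → 9 → 1  — base-9 happy
base-9 happy: 273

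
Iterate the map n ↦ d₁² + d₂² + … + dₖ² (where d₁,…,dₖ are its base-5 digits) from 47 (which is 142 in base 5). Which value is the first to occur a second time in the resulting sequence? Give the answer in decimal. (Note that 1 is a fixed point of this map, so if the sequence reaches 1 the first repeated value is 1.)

13

47 = (1,4,2)_5 → 1² + 4² + 2² = 1 + 16 + 4 = 21
21 = (4,1)_5 → 4² + 1² = 16 + 1 = 17
17 = (3,2)_5 → 3² + 2² = 9 + 4 = 13
13 = (2,3)_5 → 2² + 3² = 4 + 9 = 13  — 13 already appeared earlier.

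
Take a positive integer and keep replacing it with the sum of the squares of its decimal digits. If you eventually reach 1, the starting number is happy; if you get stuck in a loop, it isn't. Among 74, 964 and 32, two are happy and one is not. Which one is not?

74

74: 74 → 65 → 61 → 37 → 58 → 89 → 145 → 42 → 20 → 4 → 16 → 37  — repeats 37 (not happy)
964: 964 → 133 → 19 → 82 → 68 → 100 → 1  — reaches 1 (happy)
32: 32 → 13 → 10 → 1  — reaches 1 (happy)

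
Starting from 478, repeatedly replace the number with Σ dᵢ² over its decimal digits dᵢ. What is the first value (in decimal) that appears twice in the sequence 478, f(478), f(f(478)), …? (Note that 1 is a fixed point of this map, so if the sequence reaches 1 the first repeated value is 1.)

1

478 → 129
129 → 86
86 → 100
100 → 1  — reached the fixed point 1.
1 → 1, so 1 is the first repeated value.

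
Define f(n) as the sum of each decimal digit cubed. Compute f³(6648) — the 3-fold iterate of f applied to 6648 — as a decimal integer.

6648 → 6³ + 6³ + 4³ + 8³ = 1008
1008 → 1³ + 0³ + 0³ + 8³ = 513
513 → 5³ + 1³ + 3³ = 153

153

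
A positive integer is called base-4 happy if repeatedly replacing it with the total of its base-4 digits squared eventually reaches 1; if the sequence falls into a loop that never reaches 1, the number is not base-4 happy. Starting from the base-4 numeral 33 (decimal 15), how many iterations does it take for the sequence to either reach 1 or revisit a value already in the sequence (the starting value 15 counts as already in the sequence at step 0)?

5

15 = (3,3)_4 → 3² + 3² = 9 + 9 = 18
18 = (1,0,2)_4 → 1² + 0² + 2² = 1 + 0 + 4 = 5
5 = (1,1)_4 → 1² + 1² = 1 + 1 = 2
2 = (2)_4 → 2² = 4
4 = (1,0)_4 → 1² + 0² = 1 + 0 = 1  — reached 1.
That took 5 steps.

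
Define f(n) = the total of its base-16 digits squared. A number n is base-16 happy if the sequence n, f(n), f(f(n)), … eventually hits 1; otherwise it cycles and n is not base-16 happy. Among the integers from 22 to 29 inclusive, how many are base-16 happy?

22: 22 → 37 → 29 → 170 → 200 → 208 → 169 → 181 → 146 → 85 → 50 → 13 → 169  (repeats 169)
23: 23 → 50 → 13 → 169 → 181 → 146 → 85 → 50  (repeats 50)
24: 24 → 65 → 17 → 2 → 4 → 16 → 1  (reaches 1)
25: 25 → 82 → 29 → 170 → 200 → 208 → 169 → 181 → 146 → 85 → 50 → 13 → 169  (repeats 169)
26: 26 → 101 → 61 → 178 → 125 → 218 → 269 → 170 → 200 → 208 → 169 → 181 → 146 → 85 → 50 → 13 → 169  (repeats 169)
27: 27 → 122 → 149 → 106 → 136 → 128 → 64 → 16 → 1  (reaches 1)
28: 28 → 145 → 82 → 29 → 170 → 200 → 208 → 169 → 181 → 146 → 85 → 50 → 13 → 169  (repeats 169)
29: 29 → 170 → 200 → 208 → 169 → 181 → 146 → 85 → 50 → 13 → 169  (repeats 169)
base-16 happy: 24, 27

2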